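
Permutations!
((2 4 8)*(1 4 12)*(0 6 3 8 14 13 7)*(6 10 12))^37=(0 14 12 7 4 10 13 1)(2 6 3 8)=[14, 0, 6, 8, 10, 5, 3, 4, 2, 9, 13, 11, 7, 1, 12]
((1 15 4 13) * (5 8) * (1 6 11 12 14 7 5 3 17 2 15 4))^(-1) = [0, 15, 17, 8, 1, 7, 13, 14, 5, 9, 10, 6, 11, 4, 12, 2, 16, 3] = (1 15 2 17 3 8 5 7 14 12 11 6 13 4)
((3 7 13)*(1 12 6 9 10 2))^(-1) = (1 2 10 9 6 12)(3 13 7) = [0, 2, 10, 13, 4, 5, 12, 3, 8, 6, 9, 11, 1, 7]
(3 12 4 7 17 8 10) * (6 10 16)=[0, 1, 2, 12, 7, 5, 10, 17, 16, 9, 3, 11, 4, 13, 14, 15, 6, 8]=(3 12 4 7 17 8 16 6 10)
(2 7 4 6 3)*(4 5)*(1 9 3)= (1 9 3 2 7 5 4 6)= [0, 9, 7, 2, 6, 4, 1, 5, 8, 3]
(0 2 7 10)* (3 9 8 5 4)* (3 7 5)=(0 2 5 4 7 10)(3 9 8)=[2, 1, 5, 9, 7, 4, 6, 10, 3, 8, 0]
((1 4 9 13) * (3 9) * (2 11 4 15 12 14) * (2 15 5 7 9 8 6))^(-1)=[0, 13, 6, 4, 11, 1, 8, 5, 3, 7, 10, 2, 15, 9, 12, 14]=(1 13 9 7 5)(2 6 8 3 4 11)(12 15 14)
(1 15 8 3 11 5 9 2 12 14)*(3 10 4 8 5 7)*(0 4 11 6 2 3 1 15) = (0 4 8 10 11 7 1)(2 12 14 15 5 9 3 6) = [4, 0, 12, 6, 8, 9, 2, 1, 10, 3, 11, 7, 14, 13, 15, 5]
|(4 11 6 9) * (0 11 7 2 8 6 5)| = |(0 11 5)(2 8 6 9 4 7)| = 6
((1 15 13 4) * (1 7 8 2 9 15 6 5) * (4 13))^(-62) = (1 6 5)(2 7 15)(4 9 8) = [0, 6, 7, 3, 9, 1, 5, 15, 4, 8, 10, 11, 12, 13, 14, 2]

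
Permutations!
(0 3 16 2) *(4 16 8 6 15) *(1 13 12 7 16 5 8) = (0 3 1 13 12 7 16 2)(4 5 8 6 15) = [3, 13, 0, 1, 5, 8, 15, 16, 6, 9, 10, 11, 7, 12, 14, 4, 2]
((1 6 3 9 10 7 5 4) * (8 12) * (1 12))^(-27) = (1 9 5 8 3 7 12 6 10 4) = [0, 9, 2, 7, 1, 8, 10, 12, 3, 5, 4, 11, 6]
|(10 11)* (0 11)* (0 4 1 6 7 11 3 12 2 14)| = |(0 3 12 2 14)(1 6 7 11 10 4)| = 30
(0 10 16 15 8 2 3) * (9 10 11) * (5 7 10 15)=(0 11 9 15 8 2 3)(5 7 10 16)=[11, 1, 3, 0, 4, 7, 6, 10, 2, 15, 16, 9, 12, 13, 14, 8, 5]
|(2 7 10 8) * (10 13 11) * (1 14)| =6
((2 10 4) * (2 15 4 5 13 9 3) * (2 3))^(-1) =(2 9 13 5 10)(4 15) =[0, 1, 9, 3, 15, 10, 6, 7, 8, 13, 2, 11, 12, 5, 14, 4]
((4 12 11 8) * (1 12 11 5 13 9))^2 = (1 5 9 12 13)(4 8 11) = [0, 5, 2, 3, 8, 9, 6, 7, 11, 12, 10, 4, 13, 1]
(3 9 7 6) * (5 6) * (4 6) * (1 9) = (1 9 7 5 4 6 3) = [0, 9, 2, 1, 6, 4, 3, 5, 8, 7]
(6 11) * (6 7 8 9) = [0, 1, 2, 3, 4, 5, 11, 8, 9, 6, 10, 7] = (6 11 7 8 9)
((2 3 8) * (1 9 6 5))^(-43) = (1 9 6 5)(2 8 3) = [0, 9, 8, 2, 4, 1, 5, 7, 3, 6]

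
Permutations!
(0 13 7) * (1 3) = (0 13 7)(1 3) = [13, 3, 2, 1, 4, 5, 6, 0, 8, 9, 10, 11, 12, 7]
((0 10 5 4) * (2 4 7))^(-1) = (0 4 2 7 5 10) = [4, 1, 7, 3, 2, 10, 6, 5, 8, 9, 0]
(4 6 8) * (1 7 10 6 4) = (1 7 10 6 8) = [0, 7, 2, 3, 4, 5, 8, 10, 1, 9, 6]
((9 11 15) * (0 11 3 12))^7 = (0 11 15 9 3 12) = [11, 1, 2, 12, 4, 5, 6, 7, 8, 3, 10, 15, 0, 13, 14, 9]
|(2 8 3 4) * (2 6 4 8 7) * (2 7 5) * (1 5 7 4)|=6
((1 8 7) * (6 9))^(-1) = (1 7 8)(6 9) = [0, 7, 2, 3, 4, 5, 9, 8, 1, 6]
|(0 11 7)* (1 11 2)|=|(0 2 1 11 7)|=5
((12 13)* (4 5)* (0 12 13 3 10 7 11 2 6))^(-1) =(13)(0 6 2 11 7 10 3 12)(4 5) =[6, 1, 11, 12, 5, 4, 2, 10, 8, 9, 3, 7, 0, 13]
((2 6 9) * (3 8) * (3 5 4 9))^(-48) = (2 6 3 8 5 4 9) = [0, 1, 6, 8, 9, 4, 3, 7, 5, 2]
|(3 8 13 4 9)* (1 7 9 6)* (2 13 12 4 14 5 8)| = |(1 7 9 3 2 13 14 5 8 12 4 6)| = 12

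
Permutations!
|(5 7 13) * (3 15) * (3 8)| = 3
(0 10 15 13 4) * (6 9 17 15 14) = (0 10 14 6 9 17 15 13 4) = [10, 1, 2, 3, 0, 5, 9, 7, 8, 17, 14, 11, 12, 4, 6, 13, 16, 15]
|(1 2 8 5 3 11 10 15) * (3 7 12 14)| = 11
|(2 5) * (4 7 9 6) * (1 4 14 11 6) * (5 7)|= |(1 4 5 2 7 9)(6 14 11)|= 6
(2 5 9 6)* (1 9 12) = (1 9 6 2 5 12) = [0, 9, 5, 3, 4, 12, 2, 7, 8, 6, 10, 11, 1]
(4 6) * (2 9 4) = [0, 1, 9, 3, 6, 5, 2, 7, 8, 4] = (2 9 4 6)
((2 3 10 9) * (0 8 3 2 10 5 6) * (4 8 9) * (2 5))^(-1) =(0 6 5 2 3 8 4 10 9) =[6, 1, 3, 8, 10, 2, 5, 7, 4, 0, 9]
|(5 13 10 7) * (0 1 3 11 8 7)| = |(0 1 3 11 8 7 5 13 10)| = 9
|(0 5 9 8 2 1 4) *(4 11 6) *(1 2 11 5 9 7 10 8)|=|(0 9 1 5 7 10 8 11 6 4)|=10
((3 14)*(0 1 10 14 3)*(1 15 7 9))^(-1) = [14, 9, 2, 3, 4, 5, 6, 15, 8, 7, 1, 11, 12, 13, 10, 0] = (0 14 10 1 9 7 15)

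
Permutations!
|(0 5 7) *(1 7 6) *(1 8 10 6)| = 12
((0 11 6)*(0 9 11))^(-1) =(6 11 9) =[0, 1, 2, 3, 4, 5, 11, 7, 8, 6, 10, 9]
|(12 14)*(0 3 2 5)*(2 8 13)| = 6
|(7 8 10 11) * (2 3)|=4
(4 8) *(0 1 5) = (0 1 5)(4 8) = [1, 5, 2, 3, 8, 0, 6, 7, 4]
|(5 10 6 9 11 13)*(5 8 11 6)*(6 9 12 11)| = |(5 10)(6 12 11 13 8)| = 10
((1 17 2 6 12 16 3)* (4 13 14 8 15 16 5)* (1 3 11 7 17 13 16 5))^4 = [0, 15, 13, 3, 17, 7, 14, 12, 16, 9, 10, 6, 8, 5, 4, 11, 2, 1] = (1 15 11 6 14 4 17)(2 13 5 7 12 8 16)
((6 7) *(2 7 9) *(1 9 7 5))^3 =(1 5 2 9)(6 7) =[0, 5, 9, 3, 4, 2, 7, 6, 8, 1]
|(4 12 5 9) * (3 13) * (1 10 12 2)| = 14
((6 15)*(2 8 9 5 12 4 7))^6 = (15)(2 7 4 12 5 9 8) = [0, 1, 7, 3, 12, 9, 6, 4, 2, 8, 10, 11, 5, 13, 14, 15]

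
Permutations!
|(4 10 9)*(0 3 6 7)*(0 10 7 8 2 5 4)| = 10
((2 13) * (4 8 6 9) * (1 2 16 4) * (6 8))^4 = (1 4 2 6 13 9 16) = [0, 4, 6, 3, 2, 5, 13, 7, 8, 16, 10, 11, 12, 9, 14, 15, 1]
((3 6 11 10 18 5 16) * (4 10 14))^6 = (3 18 14)(4 6 5)(10 11 16) = [0, 1, 2, 18, 6, 4, 5, 7, 8, 9, 11, 16, 12, 13, 3, 15, 10, 17, 14]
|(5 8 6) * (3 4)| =|(3 4)(5 8 6)| =6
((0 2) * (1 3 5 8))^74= (1 5)(3 8)= [0, 5, 2, 8, 4, 1, 6, 7, 3]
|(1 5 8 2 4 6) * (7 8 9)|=8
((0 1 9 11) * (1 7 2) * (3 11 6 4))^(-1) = (0 11 3 4 6 9 1 2 7) = [11, 2, 7, 4, 6, 5, 9, 0, 8, 1, 10, 3]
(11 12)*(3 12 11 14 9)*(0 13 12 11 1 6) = (0 13 12 14 9 3 11 1 6) = [13, 6, 2, 11, 4, 5, 0, 7, 8, 3, 10, 1, 14, 12, 9]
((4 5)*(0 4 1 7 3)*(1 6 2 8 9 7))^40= (0 2 3 6 7 5 9 4 8)= [2, 1, 3, 6, 8, 9, 7, 5, 0, 4]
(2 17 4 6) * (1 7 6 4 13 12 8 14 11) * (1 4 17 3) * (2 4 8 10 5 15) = (1 7 6 4 17 13 12 10 5 15 2 3)(8 14 11) = [0, 7, 3, 1, 17, 15, 4, 6, 14, 9, 5, 8, 10, 12, 11, 2, 16, 13]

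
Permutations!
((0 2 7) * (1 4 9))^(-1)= (0 7 2)(1 9 4)= [7, 9, 0, 3, 1, 5, 6, 2, 8, 4]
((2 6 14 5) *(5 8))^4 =(2 5 8 14 6) =[0, 1, 5, 3, 4, 8, 2, 7, 14, 9, 10, 11, 12, 13, 6]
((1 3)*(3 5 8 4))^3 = (1 4 5 3 8) = [0, 4, 2, 8, 5, 3, 6, 7, 1]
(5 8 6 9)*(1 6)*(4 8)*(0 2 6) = (0 2 6 9 5 4 8 1) = [2, 0, 6, 3, 8, 4, 9, 7, 1, 5]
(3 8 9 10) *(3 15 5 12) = (3 8 9 10 15 5 12) = [0, 1, 2, 8, 4, 12, 6, 7, 9, 10, 15, 11, 3, 13, 14, 5]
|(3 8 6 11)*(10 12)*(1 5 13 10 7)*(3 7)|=|(1 5 13 10 12 3 8 6 11 7)|=10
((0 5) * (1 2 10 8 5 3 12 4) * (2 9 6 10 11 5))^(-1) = (0 5 11 2 8 10 6 9 1 4 12 3) = [5, 4, 8, 0, 12, 11, 9, 7, 10, 1, 6, 2, 3]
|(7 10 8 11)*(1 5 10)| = |(1 5 10 8 11 7)| = 6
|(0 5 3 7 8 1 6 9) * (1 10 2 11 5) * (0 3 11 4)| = |(0 1 6 9 3 7 8 10 2 4)(5 11)| = 10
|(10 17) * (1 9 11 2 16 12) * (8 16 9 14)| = |(1 14 8 16 12)(2 9 11)(10 17)| = 30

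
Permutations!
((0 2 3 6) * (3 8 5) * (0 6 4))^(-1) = [4, 1, 0, 5, 3, 8, 6, 7, 2] = (0 4 3 5 8 2)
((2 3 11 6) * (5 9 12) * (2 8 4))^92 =[0, 1, 11, 6, 3, 12, 4, 7, 2, 5, 10, 8, 9] =(2 11 8)(3 6 4)(5 12 9)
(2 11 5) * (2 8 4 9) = [0, 1, 11, 3, 9, 8, 6, 7, 4, 2, 10, 5] = (2 11 5 8 4 9)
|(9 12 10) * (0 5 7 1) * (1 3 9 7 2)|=|(0 5 2 1)(3 9 12 10 7)|=20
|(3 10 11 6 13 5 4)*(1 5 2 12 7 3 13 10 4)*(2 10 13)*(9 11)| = 10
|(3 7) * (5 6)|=2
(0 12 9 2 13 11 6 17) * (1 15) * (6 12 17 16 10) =(0 17)(1 15)(2 13 11 12 9)(6 16 10) =[17, 15, 13, 3, 4, 5, 16, 7, 8, 2, 6, 12, 9, 11, 14, 1, 10, 0]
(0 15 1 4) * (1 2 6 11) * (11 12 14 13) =[15, 4, 6, 3, 0, 5, 12, 7, 8, 9, 10, 1, 14, 11, 13, 2] =(0 15 2 6 12 14 13 11 1 4)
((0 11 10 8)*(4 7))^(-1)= [8, 1, 2, 3, 7, 5, 6, 4, 10, 9, 11, 0]= (0 8 10 11)(4 7)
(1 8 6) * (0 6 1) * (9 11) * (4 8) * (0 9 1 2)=(0 6 9 11 1 4 8 2)=[6, 4, 0, 3, 8, 5, 9, 7, 2, 11, 10, 1]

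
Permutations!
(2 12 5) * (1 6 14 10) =[0, 6, 12, 3, 4, 2, 14, 7, 8, 9, 1, 11, 5, 13, 10] =(1 6 14 10)(2 12 5)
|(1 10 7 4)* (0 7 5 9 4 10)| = |(0 7 10 5 9 4 1)| = 7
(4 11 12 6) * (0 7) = (0 7)(4 11 12 6) = [7, 1, 2, 3, 11, 5, 4, 0, 8, 9, 10, 12, 6]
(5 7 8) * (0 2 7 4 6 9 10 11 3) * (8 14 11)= (0 2 7 14 11 3)(4 6 9 10 8 5)= [2, 1, 7, 0, 6, 4, 9, 14, 5, 10, 8, 3, 12, 13, 11]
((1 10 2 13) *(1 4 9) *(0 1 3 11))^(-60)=(0 2 9)(1 13 3)(4 11 10)=[2, 13, 9, 1, 11, 5, 6, 7, 8, 0, 4, 10, 12, 3]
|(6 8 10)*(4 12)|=6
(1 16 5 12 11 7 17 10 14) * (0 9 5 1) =(0 9 5 12 11 7 17 10 14)(1 16) =[9, 16, 2, 3, 4, 12, 6, 17, 8, 5, 14, 7, 11, 13, 0, 15, 1, 10]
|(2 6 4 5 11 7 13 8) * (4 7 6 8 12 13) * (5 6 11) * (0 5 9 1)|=12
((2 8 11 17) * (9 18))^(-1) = (2 17 11 8)(9 18) = [0, 1, 17, 3, 4, 5, 6, 7, 2, 18, 10, 8, 12, 13, 14, 15, 16, 11, 9]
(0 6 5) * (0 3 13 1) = (0 6 5 3 13 1) = [6, 0, 2, 13, 4, 3, 5, 7, 8, 9, 10, 11, 12, 1]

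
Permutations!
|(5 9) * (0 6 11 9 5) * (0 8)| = 5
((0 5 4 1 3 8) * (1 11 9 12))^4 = (0 9 8 11 3 4 1 5 12) = [9, 5, 2, 4, 1, 12, 6, 7, 11, 8, 10, 3, 0]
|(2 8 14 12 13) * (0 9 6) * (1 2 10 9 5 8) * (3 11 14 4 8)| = |(0 5 3 11 14 12 13 10 9 6)(1 2)(4 8)| = 10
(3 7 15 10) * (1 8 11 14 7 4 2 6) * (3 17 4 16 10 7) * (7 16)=(1 8 11 14 3 7 15 16 10 17 4 2 6)=[0, 8, 6, 7, 2, 5, 1, 15, 11, 9, 17, 14, 12, 13, 3, 16, 10, 4]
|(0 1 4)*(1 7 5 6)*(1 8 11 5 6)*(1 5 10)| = 8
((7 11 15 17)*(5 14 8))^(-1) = (5 8 14)(7 17 15 11) = [0, 1, 2, 3, 4, 8, 6, 17, 14, 9, 10, 7, 12, 13, 5, 11, 16, 15]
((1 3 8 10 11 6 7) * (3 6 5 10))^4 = (1 6 7)(5 10 11) = [0, 6, 2, 3, 4, 10, 7, 1, 8, 9, 11, 5]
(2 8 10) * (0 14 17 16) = (0 14 17 16)(2 8 10) = [14, 1, 8, 3, 4, 5, 6, 7, 10, 9, 2, 11, 12, 13, 17, 15, 0, 16]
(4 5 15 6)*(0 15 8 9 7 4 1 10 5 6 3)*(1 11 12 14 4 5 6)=(0 15 3)(1 10 6 11 12 14 4)(5 8 9 7)=[15, 10, 2, 0, 1, 8, 11, 5, 9, 7, 6, 12, 14, 13, 4, 3]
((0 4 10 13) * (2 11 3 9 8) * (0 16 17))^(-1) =(0 17 16 13 10 4)(2 8 9 3 11) =[17, 1, 8, 11, 0, 5, 6, 7, 9, 3, 4, 2, 12, 10, 14, 15, 13, 16]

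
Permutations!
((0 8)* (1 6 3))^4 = (8)(1 6 3) = [0, 6, 2, 1, 4, 5, 3, 7, 8]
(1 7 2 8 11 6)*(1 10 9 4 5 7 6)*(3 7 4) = (1 6 10 9 3 7 2 8 11)(4 5) = [0, 6, 8, 7, 5, 4, 10, 2, 11, 3, 9, 1]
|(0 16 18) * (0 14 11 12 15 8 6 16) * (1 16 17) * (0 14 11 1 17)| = 10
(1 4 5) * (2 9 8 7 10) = (1 4 5)(2 9 8 7 10) = [0, 4, 9, 3, 5, 1, 6, 10, 7, 8, 2]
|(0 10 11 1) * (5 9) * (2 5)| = |(0 10 11 1)(2 5 9)| = 12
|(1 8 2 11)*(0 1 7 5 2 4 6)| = 20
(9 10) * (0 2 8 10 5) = (0 2 8 10 9 5) = [2, 1, 8, 3, 4, 0, 6, 7, 10, 5, 9]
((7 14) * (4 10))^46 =(14) =[0, 1, 2, 3, 4, 5, 6, 7, 8, 9, 10, 11, 12, 13, 14]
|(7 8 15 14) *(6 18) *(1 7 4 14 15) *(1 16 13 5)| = 6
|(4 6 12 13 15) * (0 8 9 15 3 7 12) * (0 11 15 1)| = 4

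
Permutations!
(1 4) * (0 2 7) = (0 2 7)(1 4) = [2, 4, 7, 3, 1, 5, 6, 0]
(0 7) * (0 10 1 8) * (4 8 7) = (0 4 8)(1 7 10) = [4, 7, 2, 3, 8, 5, 6, 10, 0, 9, 1]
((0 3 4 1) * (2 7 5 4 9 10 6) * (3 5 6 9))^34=(10)(0 4)(1 5)(2 7 6)=[4, 5, 7, 3, 0, 1, 2, 6, 8, 9, 10]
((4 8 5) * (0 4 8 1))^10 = (8)(0 4 1) = [4, 0, 2, 3, 1, 5, 6, 7, 8]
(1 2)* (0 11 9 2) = (0 11 9 2 1) = [11, 0, 1, 3, 4, 5, 6, 7, 8, 2, 10, 9]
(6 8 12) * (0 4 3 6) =[4, 1, 2, 6, 3, 5, 8, 7, 12, 9, 10, 11, 0] =(0 4 3 6 8 12)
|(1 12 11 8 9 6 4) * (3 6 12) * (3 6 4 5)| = |(1 6 5 3 4)(8 9 12 11)| = 20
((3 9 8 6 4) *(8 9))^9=(9)(3 8 6 4)=[0, 1, 2, 8, 3, 5, 4, 7, 6, 9]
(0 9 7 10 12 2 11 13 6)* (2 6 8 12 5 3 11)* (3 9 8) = (0 8 12 6)(3 11 13)(5 9 7 10) = [8, 1, 2, 11, 4, 9, 0, 10, 12, 7, 5, 13, 6, 3]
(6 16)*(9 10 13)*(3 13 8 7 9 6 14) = (3 13 6 16 14)(7 9 10 8) = [0, 1, 2, 13, 4, 5, 16, 9, 7, 10, 8, 11, 12, 6, 3, 15, 14]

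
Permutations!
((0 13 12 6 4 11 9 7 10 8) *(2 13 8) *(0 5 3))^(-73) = (0 3 5 8)(2 10 7 9 11 4 6 12 13) = [3, 1, 10, 5, 6, 8, 12, 9, 0, 11, 7, 4, 13, 2]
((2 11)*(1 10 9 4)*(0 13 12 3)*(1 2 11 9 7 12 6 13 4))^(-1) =[3, 9, 4, 12, 0, 5, 13, 10, 8, 2, 1, 11, 7, 6] =(0 3 12 7 10 1 9 2 4)(6 13)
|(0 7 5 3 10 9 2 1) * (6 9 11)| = 10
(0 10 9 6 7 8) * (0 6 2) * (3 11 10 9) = (0 9 2)(3 11 10)(6 7 8) = [9, 1, 0, 11, 4, 5, 7, 8, 6, 2, 3, 10]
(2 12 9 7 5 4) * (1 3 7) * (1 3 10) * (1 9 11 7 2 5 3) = [0, 10, 12, 2, 5, 4, 6, 3, 8, 1, 9, 7, 11] = (1 10 9)(2 12 11 7 3)(4 5)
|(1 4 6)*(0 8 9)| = 3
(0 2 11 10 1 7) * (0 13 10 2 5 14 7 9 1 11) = (0 5 14 7 13 10 11 2)(1 9) = [5, 9, 0, 3, 4, 14, 6, 13, 8, 1, 11, 2, 12, 10, 7]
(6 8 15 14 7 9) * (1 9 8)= (1 9 6)(7 8 15 14)= [0, 9, 2, 3, 4, 5, 1, 8, 15, 6, 10, 11, 12, 13, 7, 14]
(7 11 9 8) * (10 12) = [0, 1, 2, 3, 4, 5, 6, 11, 7, 8, 12, 9, 10] = (7 11 9 8)(10 12)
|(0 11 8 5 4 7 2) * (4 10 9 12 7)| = |(0 11 8 5 10 9 12 7 2)| = 9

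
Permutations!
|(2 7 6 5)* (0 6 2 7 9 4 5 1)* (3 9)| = 6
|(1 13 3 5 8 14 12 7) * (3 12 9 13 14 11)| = |(1 14 9 13 12 7)(3 5 8 11)| = 12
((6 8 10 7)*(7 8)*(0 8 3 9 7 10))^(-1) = [8, 1, 2, 10, 4, 5, 7, 9, 0, 3, 6] = (0 8)(3 10 6 7 9)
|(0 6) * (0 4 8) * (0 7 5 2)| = |(0 6 4 8 7 5 2)| = 7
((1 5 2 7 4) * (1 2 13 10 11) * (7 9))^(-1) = [0, 11, 4, 3, 7, 1, 6, 9, 8, 2, 13, 10, 12, 5] = (1 11 10 13 5)(2 4 7 9)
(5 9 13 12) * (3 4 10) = [0, 1, 2, 4, 10, 9, 6, 7, 8, 13, 3, 11, 5, 12] = (3 4 10)(5 9 13 12)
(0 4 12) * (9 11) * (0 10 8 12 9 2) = (0 4 9 11 2)(8 12 10) = [4, 1, 0, 3, 9, 5, 6, 7, 12, 11, 8, 2, 10]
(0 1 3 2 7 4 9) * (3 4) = (0 1 4 9)(2 7 3) = [1, 4, 7, 2, 9, 5, 6, 3, 8, 0]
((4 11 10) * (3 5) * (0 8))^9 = (11)(0 8)(3 5) = [8, 1, 2, 5, 4, 3, 6, 7, 0, 9, 10, 11]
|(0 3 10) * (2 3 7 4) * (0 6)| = |(0 7 4 2 3 10 6)| = 7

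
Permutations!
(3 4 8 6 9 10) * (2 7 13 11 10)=(2 7 13 11 10 3 4 8 6 9)=[0, 1, 7, 4, 8, 5, 9, 13, 6, 2, 3, 10, 12, 11]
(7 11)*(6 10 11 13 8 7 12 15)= [0, 1, 2, 3, 4, 5, 10, 13, 7, 9, 11, 12, 15, 8, 14, 6]= (6 10 11 12 15)(7 13 8)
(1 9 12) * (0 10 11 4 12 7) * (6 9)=[10, 6, 2, 3, 12, 5, 9, 0, 8, 7, 11, 4, 1]=(0 10 11 4 12 1 6 9 7)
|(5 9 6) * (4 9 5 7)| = 4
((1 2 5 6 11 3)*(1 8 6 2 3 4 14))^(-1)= (1 14 4 11 6 8 3)(2 5)= [0, 14, 5, 1, 11, 2, 8, 7, 3, 9, 10, 6, 12, 13, 4]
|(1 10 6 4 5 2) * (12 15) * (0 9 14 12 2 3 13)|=|(0 9 14 12 15 2 1 10 6 4 5 3 13)|=13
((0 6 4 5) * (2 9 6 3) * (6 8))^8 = (9) = [0, 1, 2, 3, 4, 5, 6, 7, 8, 9]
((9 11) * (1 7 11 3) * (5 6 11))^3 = (1 6 3 5 9 7 11) = [0, 6, 2, 5, 4, 9, 3, 11, 8, 7, 10, 1]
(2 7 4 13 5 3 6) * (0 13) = [13, 1, 7, 6, 0, 3, 2, 4, 8, 9, 10, 11, 12, 5] = (0 13 5 3 6 2 7 4)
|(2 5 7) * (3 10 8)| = 3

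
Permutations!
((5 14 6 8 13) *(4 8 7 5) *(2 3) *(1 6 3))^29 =(1 6 7 5 14 3 2)(4 13 8) =[0, 6, 1, 2, 13, 14, 7, 5, 4, 9, 10, 11, 12, 8, 3]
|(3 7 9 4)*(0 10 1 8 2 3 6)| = 10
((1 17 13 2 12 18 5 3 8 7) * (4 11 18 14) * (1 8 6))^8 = (1 18 12)(2 6 11)(3 4 13)(5 14 17) = [0, 18, 6, 4, 13, 14, 11, 7, 8, 9, 10, 2, 1, 3, 17, 15, 16, 5, 12]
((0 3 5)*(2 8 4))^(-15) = [0, 1, 2, 3, 4, 5, 6, 7, 8] = (8)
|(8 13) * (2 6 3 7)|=4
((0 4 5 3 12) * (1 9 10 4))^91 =(0 10 3 1 4 12 9 5) =[10, 4, 2, 1, 12, 0, 6, 7, 8, 5, 3, 11, 9]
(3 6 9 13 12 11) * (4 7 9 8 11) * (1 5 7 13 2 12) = [0, 5, 12, 6, 13, 7, 8, 9, 11, 2, 10, 3, 4, 1] = (1 5 7 9 2 12 4 13)(3 6 8 11)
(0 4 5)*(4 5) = [5, 1, 2, 3, 4, 0] = (0 5)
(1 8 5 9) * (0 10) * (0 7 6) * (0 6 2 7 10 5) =(10)(0 5 9 1 8)(2 7) =[5, 8, 7, 3, 4, 9, 6, 2, 0, 1, 10]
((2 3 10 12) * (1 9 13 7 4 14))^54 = (14)(2 10)(3 12) = [0, 1, 10, 12, 4, 5, 6, 7, 8, 9, 2, 11, 3, 13, 14]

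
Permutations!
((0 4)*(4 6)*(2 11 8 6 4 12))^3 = [4, 1, 6, 3, 0, 5, 11, 7, 2, 9, 10, 12, 8] = (0 4)(2 6 11 12 8)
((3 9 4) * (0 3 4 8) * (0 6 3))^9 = (3 9 8 6) = [0, 1, 2, 9, 4, 5, 3, 7, 6, 8]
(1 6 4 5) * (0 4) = (0 4 5 1 6) = [4, 6, 2, 3, 5, 1, 0]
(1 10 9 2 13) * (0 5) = (0 5)(1 10 9 2 13) = [5, 10, 13, 3, 4, 0, 6, 7, 8, 2, 9, 11, 12, 1]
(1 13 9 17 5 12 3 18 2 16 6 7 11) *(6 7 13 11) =(1 11)(2 16 7 6 13 9 17 5 12 3 18) =[0, 11, 16, 18, 4, 12, 13, 6, 8, 17, 10, 1, 3, 9, 14, 15, 7, 5, 2]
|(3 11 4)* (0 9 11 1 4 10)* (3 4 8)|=|(0 9 11 10)(1 8 3)|=12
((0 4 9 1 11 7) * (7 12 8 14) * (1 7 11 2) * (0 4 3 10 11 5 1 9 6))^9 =[2, 11, 12, 9, 5, 10, 1, 14, 0, 8, 7, 4, 6, 13, 3] =(0 2 12 6 1 11 4 5 10 7 14 3 9 8)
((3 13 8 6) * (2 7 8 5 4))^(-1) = (2 4 5 13 3 6 8 7) = [0, 1, 4, 6, 5, 13, 8, 2, 7, 9, 10, 11, 12, 3]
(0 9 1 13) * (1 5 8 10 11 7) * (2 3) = (0 9 5 8 10 11 7 1 13)(2 3) = [9, 13, 3, 2, 4, 8, 6, 1, 10, 5, 11, 7, 12, 0]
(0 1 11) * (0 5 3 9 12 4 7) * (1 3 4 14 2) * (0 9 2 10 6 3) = (1 11 5 4 7 9 12 14 10 6 3 2) = [0, 11, 1, 2, 7, 4, 3, 9, 8, 12, 6, 5, 14, 13, 10]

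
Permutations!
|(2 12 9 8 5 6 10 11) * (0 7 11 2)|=21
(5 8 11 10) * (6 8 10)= [0, 1, 2, 3, 4, 10, 8, 7, 11, 9, 5, 6]= (5 10)(6 8 11)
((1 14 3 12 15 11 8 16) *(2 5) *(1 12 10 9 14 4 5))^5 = [0, 4, 1, 10, 5, 2, 6, 7, 8, 14, 9, 11, 12, 13, 3, 15, 16] = (16)(1 4 5 2)(3 10 9 14)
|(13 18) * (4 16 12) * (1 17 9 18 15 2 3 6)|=9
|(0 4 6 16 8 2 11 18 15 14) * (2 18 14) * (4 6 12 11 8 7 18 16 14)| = |(0 6 14)(2 8 16 7 18 15)(4 12 11)| = 6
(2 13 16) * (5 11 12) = (2 13 16)(5 11 12) = [0, 1, 13, 3, 4, 11, 6, 7, 8, 9, 10, 12, 5, 16, 14, 15, 2]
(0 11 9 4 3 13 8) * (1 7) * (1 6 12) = [11, 7, 2, 13, 3, 5, 12, 6, 0, 4, 10, 9, 1, 8] = (0 11 9 4 3 13 8)(1 7 6 12)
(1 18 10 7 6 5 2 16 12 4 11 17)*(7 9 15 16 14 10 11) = (1 18 11 17)(2 14 10 9 15 16 12 4 7 6 5) = [0, 18, 14, 3, 7, 2, 5, 6, 8, 15, 9, 17, 4, 13, 10, 16, 12, 1, 11]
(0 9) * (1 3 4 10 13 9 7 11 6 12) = (0 7 11 6 12 1 3 4 10 13 9) = [7, 3, 2, 4, 10, 5, 12, 11, 8, 0, 13, 6, 1, 9]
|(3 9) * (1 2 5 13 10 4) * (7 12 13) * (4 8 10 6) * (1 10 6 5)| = 4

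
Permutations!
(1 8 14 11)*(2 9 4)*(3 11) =[0, 8, 9, 11, 2, 5, 6, 7, 14, 4, 10, 1, 12, 13, 3] =(1 8 14 3 11)(2 9 4)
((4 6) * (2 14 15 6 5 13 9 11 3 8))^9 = (2 3 9 5 6 14 8 11 13 4 15) = [0, 1, 3, 9, 15, 6, 14, 7, 11, 5, 10, 13, 12, 4, 8, 2]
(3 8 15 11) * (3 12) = (3 8 15 11 12) = [0, 1, 2, 8, 4, 5, 6, 7, 15, 9, 10, 12, 3, 13, 14, 11]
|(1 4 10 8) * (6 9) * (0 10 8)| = |(0 10)(1 4 8)(6 9)| = 6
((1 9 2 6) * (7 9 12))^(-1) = (1 6 2 9 7 12) = [0, 6, 9, 3, 4, 5, 2, 12, 8, 7, 10, 11, 1]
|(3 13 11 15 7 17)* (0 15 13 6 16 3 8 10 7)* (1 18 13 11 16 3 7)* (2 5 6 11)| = 40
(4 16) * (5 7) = (4 16)(5 7) = [0, 1, 2, 3, 16, 7, 6, 5, 8, 9, 10, 11, 12, 13, 14, 15, 4]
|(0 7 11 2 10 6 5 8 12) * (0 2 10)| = |(0 7 11 10 6 5 8 12 2)| = 9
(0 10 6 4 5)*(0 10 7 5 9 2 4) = (0 7 5 10 6)(2 4 9) = [7, 1, 4, 3, 9, 10, 0, 5, 8, 2, 6]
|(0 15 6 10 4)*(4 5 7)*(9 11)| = 14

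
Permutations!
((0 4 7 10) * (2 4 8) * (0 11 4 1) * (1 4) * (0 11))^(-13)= (0 10 7 4 2 8)(1 11)= [10, 11, 8, 3, 2, 5, 6, 4, 0, 9, 7, 1]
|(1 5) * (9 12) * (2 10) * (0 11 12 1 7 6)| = |(0 11 12 9 1 5 7 6)(2 10)| = 8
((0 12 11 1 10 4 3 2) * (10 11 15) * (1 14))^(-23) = [3, 11, 4, 10, 15, 5, 6, 7, 8, 9, 12, 14, 2, 13, 1, 0] = (0 3 10 12 2 4 15)(1 11 14)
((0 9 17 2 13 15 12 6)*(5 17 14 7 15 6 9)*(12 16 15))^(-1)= (0 6 13 2 17 5)(7 14 9 12)(15 16)= [6, 1, 17, 3, 4, 0, 13, 14, 8, 12, 10, 11, 7, 2, 9, 16, 15, 5]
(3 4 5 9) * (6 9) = (3 4 5 6 9) = [0, 1, 2, 4, 5, 6, 9, 7, 8, 3]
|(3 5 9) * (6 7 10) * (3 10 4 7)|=|(3 5 9 10 6)(4 7)|=10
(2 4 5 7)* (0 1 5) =(0 1 5 7 2 4) =[1, 5, 4, 3, 0, 7, 6, 2]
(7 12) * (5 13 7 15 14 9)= (5 13 7 12 15 14 9)= [0, 1, 2, 3, 4, 13, 6, 12, 8, 5, 10, 11, 15, 7, 9, 14]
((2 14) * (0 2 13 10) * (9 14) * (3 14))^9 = (0 9 14 10 2 3 13) = [9, 1, 3, 13, 4, 5, 6, 7, 8, 14, 2, 11, 12, 0, 10]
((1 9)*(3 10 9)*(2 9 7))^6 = [0, 1, 2, 3, 4, 5, 6, 7, 8, 9, 10] = (10)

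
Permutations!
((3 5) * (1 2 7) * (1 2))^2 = [0, 1, 2, 3, 4, 5, 6, 7] = (7)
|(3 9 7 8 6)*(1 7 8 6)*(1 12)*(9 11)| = 8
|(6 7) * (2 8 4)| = 6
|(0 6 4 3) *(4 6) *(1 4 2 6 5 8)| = 8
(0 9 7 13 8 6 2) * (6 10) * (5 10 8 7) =[9, 1, 0, 3, 4, 10, 2, 13, 8, 5, 6, 11, 12, 7] =(0 9 5 10 6 2)(7 13)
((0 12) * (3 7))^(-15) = [12, 1, 2, 7, 4, 5, 6, 3, 8, 9, 10, 11, 0] = (0 12)(3 7)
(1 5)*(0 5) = [5, 0, 2, 3, 4, 1] = (0 5 1)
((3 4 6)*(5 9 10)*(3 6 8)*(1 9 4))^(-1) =(1 3 8 4 5 10 9) =[0, 3, 2, 8, 5, 10, 6, 7, 4, 1, 9]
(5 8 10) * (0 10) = [10, 1, 2, 3, 4, 8, 6, 7, 0, 9, 5] = (0 10 5 8)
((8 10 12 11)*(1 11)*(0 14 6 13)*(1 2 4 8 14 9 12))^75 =[2, 6, 10, 3, 1, 5, 9, 7, 11, 4, 14, 13, 8, 12, 0] =(0 2 10 14)(1 6 9 4)(8 11 13 12)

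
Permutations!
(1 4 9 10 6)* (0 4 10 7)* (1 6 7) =(0 4 9 1 10 7) =[4, 10, 2, 3, 9, 5, 6, 0, 8, 1, 7]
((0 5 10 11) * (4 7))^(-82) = (0 10)(5 11) = [10, 1, 2, 3, 4, 11, 6, 7, 8, 9, 0, 5]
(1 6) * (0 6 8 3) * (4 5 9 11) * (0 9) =(0 6 1 8 3 9 11 4 5) =[6, 8, 2, 9, 5, 0, 1, 7, 3, 11, 10, 4]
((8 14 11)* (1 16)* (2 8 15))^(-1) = (1 16)(2 15 11 14 8) = [0, 16, 15, 3, 4, 5, 6, 7, 2, 9, 10, 14, 12, 13, 8, 11, 1]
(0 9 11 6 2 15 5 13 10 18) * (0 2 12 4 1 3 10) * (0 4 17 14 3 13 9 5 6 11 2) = (0 5 9 2 15 6 12 17 14 3 10 18)(1 13 4) = [5, 13, 15, 10, 1, 9, 12, 7, 8, 2, 18, 11, 17, 4, 3, 6, 16, 14, 0]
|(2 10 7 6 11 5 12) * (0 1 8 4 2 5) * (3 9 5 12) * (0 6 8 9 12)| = 30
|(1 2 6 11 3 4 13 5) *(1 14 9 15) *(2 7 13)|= |(1 7 13 5 14 9 15)(2 6 11 3 4)|= 35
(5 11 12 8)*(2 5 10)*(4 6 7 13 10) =(2 5 11 12 8 4 6 7 13 10) =[0, 1, 5, 3, 6, 11, 7, 13, 4, 9, 2, 12, 8, 10]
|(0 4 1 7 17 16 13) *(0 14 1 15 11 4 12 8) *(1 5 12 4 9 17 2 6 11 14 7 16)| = 63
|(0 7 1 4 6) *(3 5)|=10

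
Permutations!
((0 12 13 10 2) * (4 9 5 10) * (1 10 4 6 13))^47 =[1, 2, 12, 3, 5, 9, 13, 7, 8, 4, 0, 11, 10, 6] =(0 1 2 12 10)(4 5 9)(6 13)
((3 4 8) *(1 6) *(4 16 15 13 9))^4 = (3 9 16 4 15 8 13) = [0, 1, 2, 9, 15, 5, 6, 7, 13, 16, 10, 11, 12, 3, 14, 8, 4]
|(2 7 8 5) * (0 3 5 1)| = |(0 3 5 2 7 8 1)| = 7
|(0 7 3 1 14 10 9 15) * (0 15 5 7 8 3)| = 9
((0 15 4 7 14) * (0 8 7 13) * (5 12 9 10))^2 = [4, 1, 2, 3, 0, 9, 6, 8, 14, 5, 12, 11, 10, 15, 7, 13] = (0 4)(5 9)(7 8 14)(10 12)(13 15)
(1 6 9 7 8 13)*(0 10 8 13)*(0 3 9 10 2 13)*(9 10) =(0 2 13 1 6 9 7)(3 10 8) =[2, 6, 13, 10, 4, 5, 9, 0, 3, 7, 8, 11, 12, 1]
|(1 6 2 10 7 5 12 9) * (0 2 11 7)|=21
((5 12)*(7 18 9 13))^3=(5 12)(7 13 9 18)=[0, 1, 2, 3, 4, 12, 6, 13, 8, 18, 10, 11, 5, 9, 14, 15, 16, 17, 7]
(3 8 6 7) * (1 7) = [0, 7, 2, 8, 4, 5, 1, 3, 6] = (1 7 3 8 6)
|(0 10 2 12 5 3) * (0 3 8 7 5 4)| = 15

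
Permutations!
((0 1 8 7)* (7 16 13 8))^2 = [7, 0, 2, 3, 4, 5, 6, 1, 13, 9, 10, 11, 12, 16, 14, 15, 8] = (0 7 1)(8 13 16)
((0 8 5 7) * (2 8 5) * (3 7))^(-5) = (0 7 3 5)(2 8) = [7, 1, 8, 5, 4, 0, 6, 3, 2]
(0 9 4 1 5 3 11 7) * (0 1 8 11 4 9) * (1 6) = (1 5 3 4 8 11 7 6) = [0, 5, 2, 4, 8, 3, 1, 6, 11, 9, 10, 7]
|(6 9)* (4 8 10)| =6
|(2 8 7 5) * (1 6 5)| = |(1 6 5 2 8 7)| = 6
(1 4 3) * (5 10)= (1 4 3)(5 10)= [0, 4, 2, 1, 3, 10, 6, 7, 8, 9, 5]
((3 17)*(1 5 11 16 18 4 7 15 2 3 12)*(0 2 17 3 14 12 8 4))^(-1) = (0 18 16 11 5 1 12 14 2)(4 8 17 15 7) = [18, 12, 0, 3, 8, 1, 6, 4, 17, 9, 10, 5, 14, 13, 2, 7, 11, 15, 16]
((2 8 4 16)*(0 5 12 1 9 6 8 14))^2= [12, 6, 0, 3, 2, 1, 4, 7, 16, 8, 10, 11, 9, 13, 5, 15, 14]= (0 12 9 8 16 14 5 1 6 4 2)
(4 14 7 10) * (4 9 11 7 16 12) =(4 14 16 12)(7 10 9 11) =[0, 1, 2, 3, 14, 5, 6, 10, 8, 11, 9, 7, 4, 13, 16, 15, 12]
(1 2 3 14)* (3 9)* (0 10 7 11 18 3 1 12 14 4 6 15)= (0 10 7 11 18 3 4 6 15)(1 2 9)(12 14)= [10, 2, 9, 4, 6, 5, 15, 11, 8, 1, 7, 18, 14, 13, 12, 0, 16, 17, 3]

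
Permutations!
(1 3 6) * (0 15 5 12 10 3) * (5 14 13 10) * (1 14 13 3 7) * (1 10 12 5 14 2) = (0 15 13 12 14 3 6 2 1)(7 10) = [15, 0, 1, 6, 4, 5, 2, 10, 8, 9, 7, 11, 14, 12, 3, 13]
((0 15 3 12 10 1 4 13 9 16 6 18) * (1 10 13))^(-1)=(0 18 6 16 9 13 12 3 15)(1 4)=[18, 4, 2, 15, 1, 5, 16, 7, 8, 13, 10, 11, 3, 12, 14, 0, 9, 17, 6]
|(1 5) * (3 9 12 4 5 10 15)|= 8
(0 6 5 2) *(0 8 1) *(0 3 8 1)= (0 6 5 2 1 3 8)= [6, 3, 1, 8, 4, 2, 5, 7, 0]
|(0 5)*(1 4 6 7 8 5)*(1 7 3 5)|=8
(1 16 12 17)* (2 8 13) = [0, 16, 8, 3, 4, 5, 6, 7, 13, 9, 10, 11, 17, 2, 14, 15, 12, 1] = (1 16 12 17)(2 8 13)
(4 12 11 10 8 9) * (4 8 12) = (8 9)(10 12 11) = [0, 1, 2, 3, 4, 5, 6, 7, 9, 8, 12, 10, 11]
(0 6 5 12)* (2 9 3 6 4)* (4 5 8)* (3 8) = (0 5 12)(2 9 8 4)(3 6) = [5, 1, 9, 6, 2, 12, 3, 7, 4, 8, 10, 11, 0]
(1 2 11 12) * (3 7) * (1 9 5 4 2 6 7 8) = (1 6 7 3 8)(2 11 12 9 5 4) = [0, 6, 11, 8, 2, 4, 7, 3, 1, 5, 10, 12, 9]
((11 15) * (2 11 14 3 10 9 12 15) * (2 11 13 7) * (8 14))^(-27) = (3 10 9 12 15 8 14) = [0, 1, 2, 10, 4, 5, 6, 7, 14, 12, 9, 11, 15, 13, 3, 8]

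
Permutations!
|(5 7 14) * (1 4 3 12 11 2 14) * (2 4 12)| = 9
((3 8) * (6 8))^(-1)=(3 8 6)=[0, 1, 2, 8, 4, 5, 3, 7, 6]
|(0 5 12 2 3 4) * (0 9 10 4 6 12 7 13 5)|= |(2 3 6 12)(4 9 10)(5 7 13)|= 12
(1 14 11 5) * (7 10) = (1 14 11 5)(7 10) = [0, 14, 2, 3, 4, 1, 6, 10, 8, 9, 7, 5, 12, 13, 11]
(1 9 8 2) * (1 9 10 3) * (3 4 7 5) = (1 10 4 7 5 3)(2 9 8) = [0, 10, 9, 1, 7, 3, 6, 5, 2, 8, 4]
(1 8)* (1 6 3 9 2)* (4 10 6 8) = [0, 4, 1, 9, 10, 5, 3, 7, 8, 2, 6] = (1 4 10 6 3 9 2)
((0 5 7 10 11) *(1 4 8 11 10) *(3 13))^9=(0 7 4 11 5 1 8)(3 13)=[7, 8, 2, 13, 11, 1, 6, 4, 0, 9, 10, 5, 12, 3]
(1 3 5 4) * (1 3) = (3 5 4) = [0, 1, 2, 5, 3, 4]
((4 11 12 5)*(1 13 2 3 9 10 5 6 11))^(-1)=(1 4 5 10 9 3 2 13)(6 12 11)=[0, 4, 13, 2, 5, 10, 12, 7, 8, 3, 9, 6, 11, 1]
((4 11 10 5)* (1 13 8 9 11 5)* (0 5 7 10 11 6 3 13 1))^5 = (13) = [0, 1, 2, 3, 4, 5, 6, 7, 8, 9, 10, 11, 12, 13]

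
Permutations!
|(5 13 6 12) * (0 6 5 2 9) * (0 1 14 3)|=8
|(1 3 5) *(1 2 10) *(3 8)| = |(1 8 3 5 2 10)| = 6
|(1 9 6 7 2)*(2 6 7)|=5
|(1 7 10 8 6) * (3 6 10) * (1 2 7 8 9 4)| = 20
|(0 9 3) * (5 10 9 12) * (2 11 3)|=8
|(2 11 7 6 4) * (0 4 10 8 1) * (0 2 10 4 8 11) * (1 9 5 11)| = 11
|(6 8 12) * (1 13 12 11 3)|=7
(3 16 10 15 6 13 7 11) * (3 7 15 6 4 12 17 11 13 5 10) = (3 16)(4 12 17 11 7 13 15)(5 10 6) = [0, 1, 2, 16, 12, 10, 5, 13, 8, 9, 6, 7, 17, 15, 14, 4, 3, 11]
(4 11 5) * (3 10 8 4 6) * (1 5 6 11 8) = (1 5 11 6 3 10)(4 8) = [0, 5, 2, 10, 8, 11, 3, 7, 4, 9, 1, 6]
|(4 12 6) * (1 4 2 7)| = 6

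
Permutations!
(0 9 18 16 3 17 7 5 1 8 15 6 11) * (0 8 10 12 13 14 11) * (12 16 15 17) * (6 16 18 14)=(0 9 14 11 8 17 7 5 1 10 18 15 16 3 12 13 6)=[9, 10, 2, 12, 4, 1, 0, 5, 17, 14, 18, 8, 13, 6, 11, 16, 3, 7, 15]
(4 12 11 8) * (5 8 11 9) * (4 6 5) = (4 12 9)(5 8 6) = [0, 1, 2, 3, 12, 8, 5, 7, 6, 4, 10, 11, 9]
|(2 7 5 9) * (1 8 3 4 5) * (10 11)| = 8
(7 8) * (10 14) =[0, 1, 2, 3, 4, 5, 6, 8, 7, 9, 14, 11, 12, 13, 10] =(7 8)(10 14)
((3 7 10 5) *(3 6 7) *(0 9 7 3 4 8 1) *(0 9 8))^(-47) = (0 9 5 4 1 10 3 8 7 6) = [9, 10, 2, 8, 1, 4, 0, 6, 7, 5, 3]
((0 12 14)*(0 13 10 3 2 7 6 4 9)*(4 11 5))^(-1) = [9, 1, 3, 10, 5, 11, 7, 2, 8, 4, 13, 6, 0, 14, 12] = (0 9 4 5 11 6 7 2 3 10 13 14 12)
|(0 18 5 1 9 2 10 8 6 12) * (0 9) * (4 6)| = 28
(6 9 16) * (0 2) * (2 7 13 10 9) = (0 7 13 10 9 16 6 2) = [7, 1, 0, 3, 4, 5, 2, 13, 8, 16, 9, 11, 12, 10, 14, 15, 6]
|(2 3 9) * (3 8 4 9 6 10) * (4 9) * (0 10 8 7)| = 8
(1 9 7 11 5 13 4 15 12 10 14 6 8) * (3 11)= (1 9 7 3 11 5 13 4 15 12 10 14 6 8)= [0, 9, 2, 11, 15, 13, 8, 3, 1, 7, 14, 5, 10, 4, 6, 12]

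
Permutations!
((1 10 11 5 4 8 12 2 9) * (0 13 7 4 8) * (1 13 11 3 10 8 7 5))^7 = (0 13 8 4 9 1 7 2 11 5 12)(3 10) = [13, 7, 11, 10, 9, 12, 6, 2, 4, 1, 3, 5, 0, 8]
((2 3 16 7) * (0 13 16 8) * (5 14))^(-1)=[8, 1, 7, 2, 4, 14, 6, 16, 3, 9, 10, 11, 12, 0, 5, 15, 13]=(0 8 3 2 7 16 13)(5 14)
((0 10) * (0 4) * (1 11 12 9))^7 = [10, 9, 2, 3, 0, 5, 6, 7, 8, 12, 4, 1, 11] = (0 10 4)(1 9 12 11)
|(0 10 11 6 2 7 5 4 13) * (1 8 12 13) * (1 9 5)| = 30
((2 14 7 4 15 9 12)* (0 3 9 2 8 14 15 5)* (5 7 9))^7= (0 3 5)(2 15)(4 7)(8 12 9 14)= [3, 1, 15, 5, 7, 0, 6, 4, 12, 14, 10, 11, 9, 13, 8, 2]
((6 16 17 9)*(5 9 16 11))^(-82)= [0, 1, 2, 3, 4, 6, 5, 7, 8, 11, 10, 9, 12, 13, 14, 15, 16, 17]= (17)(5 6)(9 11)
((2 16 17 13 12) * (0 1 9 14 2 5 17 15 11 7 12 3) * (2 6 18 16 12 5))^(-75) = (0 7 6 3 11 14 13 15 9 17 16 1 5 18)(2 12) = [7, 5, 12, 11, 4, 18, 3, 6, 8, 17, 10, 14, 2, 15, 13, 9, 1, 16, 0]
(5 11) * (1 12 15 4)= (1 12 15 4)(5 11)= [0, 12, 2, 3, 1, 11, 6, 7, 8, 9, 10, 5, 15, 13, 14, 4]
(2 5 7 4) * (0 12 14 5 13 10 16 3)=(0 12 14 5 7 4 2 13 10 16 3)=[12, 1, 13, 0, 2, 7, 6, 4, 8, 9, 16, 11, 14, 10, 5, 15, 3]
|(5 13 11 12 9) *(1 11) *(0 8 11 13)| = 6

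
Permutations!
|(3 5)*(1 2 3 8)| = |(1 2 3 5 8)| = 5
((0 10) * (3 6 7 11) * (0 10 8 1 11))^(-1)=(0 7 6 3 11 1 8)=[7, 8, 2, 11, 4, 5, 3, 6, 0, 9, 10, 1]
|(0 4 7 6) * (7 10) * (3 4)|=6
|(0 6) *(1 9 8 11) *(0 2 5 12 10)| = |(0 6 2 5 12 10)(1 9 8 11)| = 12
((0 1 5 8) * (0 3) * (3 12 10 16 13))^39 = (0 8 16)(1 12 13)(3 5 10) = [8, 12, 2, 5, 4, 10, 6, 7, 16, 9, 3, 11, 13, 1, 14, 15, 0]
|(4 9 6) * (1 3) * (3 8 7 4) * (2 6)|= |(1 8 7 4 9 2 6 3)|= 8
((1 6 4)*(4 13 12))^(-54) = (1 6 13 12 4) = [0, 6, 2, 3, 1, 5, 13, 7, 8, 9, 10, 11, 4, 12]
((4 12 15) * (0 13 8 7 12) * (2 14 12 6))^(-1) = [4, 1, 6, 3, 15, 5, 7, 8, 13, 9, 10, 11, 14, 0, 2, 12] = (0 4 15 12 14 2 6 7 8 13)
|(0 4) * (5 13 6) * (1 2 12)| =|(0 4)(1 2 12)(5 13 6)| =6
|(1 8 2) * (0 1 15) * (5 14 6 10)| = 20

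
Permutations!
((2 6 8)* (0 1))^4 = (2 6 8) = [0, 1, 6, 3, 4, 5, 8, 7, 2]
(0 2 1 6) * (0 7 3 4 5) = [2, 6, 1, 4, 5, 0, 7, 3] = (0 2 1 6 7 3 4 5)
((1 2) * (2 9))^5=(1 2 9)=[0, 2, 9, 3, 4, 5, 6, 7, 8, 1]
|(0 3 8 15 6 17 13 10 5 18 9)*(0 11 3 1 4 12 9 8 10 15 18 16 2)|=44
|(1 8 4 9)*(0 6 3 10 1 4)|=6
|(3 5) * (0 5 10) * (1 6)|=|(0 5 3 10)(1 6)|=4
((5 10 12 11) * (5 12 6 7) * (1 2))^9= (1 2)(5 10 6 7)(11 12)= [0, 2, 1, 3, 4, 10, 7, 5, 8, 9, 6, 12, 11]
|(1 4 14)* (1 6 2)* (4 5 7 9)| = 8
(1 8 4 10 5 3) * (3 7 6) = (1 8 4 10 5 7 6 3) = [0, 8, 2, 1, 10, 7, 3, 6, 4, 9, 5]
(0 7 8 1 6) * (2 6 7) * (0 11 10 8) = [2, 7, 6, 3, 4, 5, 11, 0, 1, 9, 8, 10] = (0 2 6 11 10 8 1 7)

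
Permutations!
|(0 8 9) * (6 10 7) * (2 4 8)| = 15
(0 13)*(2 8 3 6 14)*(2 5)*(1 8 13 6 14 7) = (0 6 7 1 8 3 14 5 2 13) = [6, 8, 13, 14, 4, 2, 7, 1, 3, 9, 10, 11, 12, 0, 5]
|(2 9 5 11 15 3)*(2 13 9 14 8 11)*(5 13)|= |(2 14 8 11 15 3 5)(9 13)|= 14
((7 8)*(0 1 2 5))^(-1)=(0 5 2 1)(7 8)=[5, 0, 1, 3, 4, 2, 6, 8, 7]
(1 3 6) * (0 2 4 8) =(0 2 4 8)(1 3 6) =[2, 3, 4, 6, 8, 5, 1, 7, 0]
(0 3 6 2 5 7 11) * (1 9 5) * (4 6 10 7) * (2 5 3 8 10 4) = [8, 9, 1, 4, 6, 2, 5, 11, 10, 3, 7, 0] = (0 8 10 7 11)(1 9 3 4 6 5 2)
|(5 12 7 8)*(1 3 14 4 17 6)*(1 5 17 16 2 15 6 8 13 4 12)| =|(1 3 14 12 7 13 4 16 2 15 6 5)(8 17)| =12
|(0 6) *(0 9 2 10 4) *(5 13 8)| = |(0 6 9 2 10 4)(5 13 8)| = 6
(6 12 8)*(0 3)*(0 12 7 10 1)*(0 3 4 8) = (0 4 8 6 7 10 1 3 12) = [4, 3, 2, 12, 8, 5, 7, 10, 6, 9, 1, 11, 0]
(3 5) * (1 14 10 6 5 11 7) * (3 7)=(1 14 10 6 5 7)(3 11)=[0, 14, 2, 11, 4, 7, 5, 1, 8, 9, 6, 3, 12, 13, 10]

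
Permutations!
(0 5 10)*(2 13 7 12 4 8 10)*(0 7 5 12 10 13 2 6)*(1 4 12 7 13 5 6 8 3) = (0 7 10 13 6)(1 4 3)(5 8) = [7, 4, 2, 1, 3, 8, 0, 10, 5, 9, 13, 11, 12, 6]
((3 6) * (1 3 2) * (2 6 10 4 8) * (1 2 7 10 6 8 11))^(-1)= (1 11 4 10 7 8 6 3)= [0, 11, 2, 1, 10, 5, 3, 8, 6, 9, 7, 4]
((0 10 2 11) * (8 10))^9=(0 11 2 10 8)=[11, 1, 10, 3, 4, 5, 6, 7, 0, 9, 8, 2]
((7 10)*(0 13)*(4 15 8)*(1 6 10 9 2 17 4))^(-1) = (0 13)(1 8 15 4 17 2 9 7 10 6) = [13, 8, 9, 3, 17, 5, 1, 10, 15, 7, 6, 11, 12, 0, 14, 4, 16, 2]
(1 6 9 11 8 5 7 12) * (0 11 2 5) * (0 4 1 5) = (0 11 8 4 1 6 9 2)(5 7 12) = [11, 6, 0, 3, 1, 7, 9, 12, 4, 2, 10, 8, 5]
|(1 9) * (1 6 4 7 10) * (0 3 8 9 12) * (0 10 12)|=10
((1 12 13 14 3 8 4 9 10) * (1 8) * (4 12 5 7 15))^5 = (1 9 14 15 12 5 10 3 4 13 7 8) = [0, 9, 2, 4, 13, 10, 6, 8, 1, 14, 3, 11, 5, 7, 15, 12]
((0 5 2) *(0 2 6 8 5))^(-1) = (5 8 6) = [0, 1, 2, 3, 4, 8, 5, 7, 6]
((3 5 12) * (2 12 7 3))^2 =(12)(3 7 5) =[0, 1, 2, 7, 4, 3, 6, 5, 8, 9, 10, 11, 12]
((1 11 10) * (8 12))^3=(8 12)=[0, 1, 2, 3, 4, 5, 6, 7, 12, 9, 10, 11, 8]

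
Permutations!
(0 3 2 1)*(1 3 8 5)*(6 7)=(0 8 5 1)(2 3)(6 7)=[8, 0, 3, 2, 4, 1, 7, 6, 5]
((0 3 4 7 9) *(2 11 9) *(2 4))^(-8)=(0 2 9 3 11)=[2, 1, 9, 11, 4, 5, 6, 7, 8, 3, 10, 0]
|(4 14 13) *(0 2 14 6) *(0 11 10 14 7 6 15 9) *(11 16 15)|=35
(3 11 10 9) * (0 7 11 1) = (0 7 11 10 9 3 1) = [7, 0, 2, 1, 4, 5, 6, 11, 8, 3, 9, 10]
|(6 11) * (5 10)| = 2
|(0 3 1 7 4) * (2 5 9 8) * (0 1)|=|(0 3)(1 7 4)(2 5 9 8)|=12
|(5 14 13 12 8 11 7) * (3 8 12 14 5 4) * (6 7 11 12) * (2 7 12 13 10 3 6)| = 5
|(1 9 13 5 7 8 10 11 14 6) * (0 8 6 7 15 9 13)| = 12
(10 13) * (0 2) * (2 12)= (0 12 2)(10 13)= [12, 1, 0, 3, 4, 5, 6, 7, 8, 9, 13, 11, 2, 10]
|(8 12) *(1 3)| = 2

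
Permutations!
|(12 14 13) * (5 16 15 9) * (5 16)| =3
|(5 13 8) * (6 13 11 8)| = 6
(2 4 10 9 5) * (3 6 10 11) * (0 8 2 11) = (0 8 2 4)(3 6 10 9 5 11) = [8, 1, 4, 6, 0, 11, 10, 7, 2, 5, 9, 3]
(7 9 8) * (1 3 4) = [0, 3, 2, 4, 1, 5, 6, 9, 7, 8] = (1 3 4)(7 9 8)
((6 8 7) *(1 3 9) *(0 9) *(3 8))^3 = (0 8 3 1 6 9 7) = [8, 6, 2, 1, 4, 5, 9, 0, 3, 7]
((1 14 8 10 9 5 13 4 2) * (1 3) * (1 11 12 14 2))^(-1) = (1 4 13 5 9 10 8 14 12 11 3 2) = [0, 4, 1, 2, 13, 9, 6, 7, 14, 10, 8, 3, 11, 5, 12]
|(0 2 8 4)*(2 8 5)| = |(0 8 4)(2 5)| = 6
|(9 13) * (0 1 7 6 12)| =|(0 1 7 6 12)(9 13)| =10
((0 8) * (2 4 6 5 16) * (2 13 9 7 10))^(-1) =(0 8)(2 10 7 9 13 16 5 6 4) =[8, 1, 10, 3, 2, 6, 4, 9, 0, 13, 7, 11, 12, 16, 14, 15, 5]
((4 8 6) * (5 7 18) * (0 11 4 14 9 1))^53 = (0 14 4 1 6 11 9 8)(5 18 7) = [14, 6, 2, 3, 1, 18, 11, 5, 0, 8, 10, 9, 12, 13, 4, 15, 16, 17, 7]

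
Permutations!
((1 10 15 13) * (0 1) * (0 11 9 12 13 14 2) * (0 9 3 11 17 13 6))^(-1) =(0 6 12 9 2 14 15 10 1)(3 11)(13 17) =[6, 0, 14, 11, 4, 5, 12, 7, 8, 2, 1, 3, 9, 17, 15, 10, 16, 13]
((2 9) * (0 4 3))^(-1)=(0 3 4)(2 9)=[3, 1, 9, 4, 0, 5, 6, 7, 8, 2]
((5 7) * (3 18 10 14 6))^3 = (3 14 18 6 10)(5 7) = [0, 1, 2, 14, 4, 7, 10, 5, 8, 9, 3, 11, 12, 13, 18, 15, 16, 17, 6]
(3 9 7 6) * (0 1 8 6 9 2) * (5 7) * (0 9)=(0 1 8 6 3 2 9 5 7)=[1, 8, 9, 2, 4, 7, 3, 0, 6, 5]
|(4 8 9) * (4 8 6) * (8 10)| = |(4 6)(8 9 10)| = 6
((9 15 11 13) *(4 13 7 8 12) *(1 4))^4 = [0, 15, 2, 3, 11, 5, 6, 4, 13, 8, 10, 1, 9, 7, 14, 12] = (1 15 12 9 8 13 7 4 11)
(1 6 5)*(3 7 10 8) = (1 6 5)(3 7 10 8) = [0, 6, 2, 7, 4, 1, 5, 10, 3, 9, 8]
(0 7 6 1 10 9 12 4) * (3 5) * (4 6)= [7, 10, 2, 5, 0, 3, 1, 4, 8, 12, 9, 11, 6]= (0 7 4)(1 10 9 12 6)(3 5)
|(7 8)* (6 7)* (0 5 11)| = |(0 5 11)(6 7 8)| = 3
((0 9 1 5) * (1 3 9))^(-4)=(9)(0 5 1)=[5, 0, 2, 3, 4, 1, 6, 7, 8, 9]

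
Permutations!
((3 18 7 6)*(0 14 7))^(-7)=(0 18 3 6 7 14)=[18, 1, 2, 6, 4, 5, 7, 14, 8, 9, 10, 11, 12, 13, 0, 15, 16, 17, 3]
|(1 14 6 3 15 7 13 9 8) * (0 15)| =|(0 15 7 13 9 8 1 14 6 3)| =10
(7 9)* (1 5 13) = [0, 5, 2, 3, 4, 13, 6, 9, 8, 7, 10, 11, 12, 1] = (1 5 13)(7 9)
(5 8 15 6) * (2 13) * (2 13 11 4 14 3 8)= [0, 1, 11, 8, 14, 2, 5, 7, 15, 9, 10, 4, 12, 13, 3, 6]= (2 11 4 14 3 8 15 6 5)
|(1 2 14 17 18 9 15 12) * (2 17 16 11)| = 12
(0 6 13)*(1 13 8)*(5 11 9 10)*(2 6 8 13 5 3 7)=[8, 5, 6, 7, 4, 11, 13, 2, 1, 10, 3, 9, 12, 0]=(0 8 1 5 11 9 10 3 7 2 6 13)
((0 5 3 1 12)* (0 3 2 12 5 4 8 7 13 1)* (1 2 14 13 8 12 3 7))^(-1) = (0 3 2 13 14 5 1 8 7 12 4) = [3, 8, 13, 2, 0, 1, 6, 12, 7, 9, 10, 11, 4, 14, 5]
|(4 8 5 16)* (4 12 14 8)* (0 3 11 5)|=|(0 3 11 5 16 12 14 8)|=8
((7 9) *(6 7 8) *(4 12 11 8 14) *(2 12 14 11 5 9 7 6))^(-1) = [0, 1, 8, 3, 14, 12, 6, 7, 11, 5, 10, 9, 2, 13, 4] = (2 8 11 9 5 12)(4 14)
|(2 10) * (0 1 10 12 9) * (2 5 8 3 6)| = |(0 1 10 5 8 3 6 2 12 9)| = 10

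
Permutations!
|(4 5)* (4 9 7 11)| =|(4 5 9 7 11)| =5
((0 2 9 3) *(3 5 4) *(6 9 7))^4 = (0 9)(2 5)(3 6)(4 7) = [9, 1, 5, 6, 7, 2, 3, 4, 8, 0]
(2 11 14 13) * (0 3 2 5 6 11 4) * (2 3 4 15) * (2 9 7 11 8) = (0 4)(2 15 9 7 11 14 13 5 6 8) = [4, 1, 15, 3, 0, 6, 8, 11, 2, 7, 10, 14, 12, 5, 13, 9]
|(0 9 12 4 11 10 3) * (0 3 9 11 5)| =|(0 11 10 9 12 4 5)| =7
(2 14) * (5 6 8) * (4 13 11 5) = (2 14)(4 13 11 5 6 8) = [0, 1, 14, 3, 13, 6, 8, 7, 4, 9, 10, 5, 12, 11, 2]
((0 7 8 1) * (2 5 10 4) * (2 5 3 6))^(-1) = [1, 8, 6, 2, 10, 4, 3, 0, 7, 9, 5] = (0 1 8 7)(2 6 3)(4 10 5)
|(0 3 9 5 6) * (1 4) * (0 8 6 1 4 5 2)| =4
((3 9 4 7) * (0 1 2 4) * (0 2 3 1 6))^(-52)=(1 9 4)(2 7 3)=[0, 9, 7, 2, 1, 5, 6, 3, 8, 4]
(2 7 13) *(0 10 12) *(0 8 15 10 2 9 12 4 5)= (0 2 7 13 9 12 8 15 10 4 5)= [2, 1, 7, 3, 5, 0, 6, 13, 15, 12, 4, 11, 8, 9, 14, 10]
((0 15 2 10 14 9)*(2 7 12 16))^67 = (0 16 9 12 14 7 10 15 2) = [16, 1, 0, 3, 4, 5, 6, 10, 8, 12, 15, 11, 14, 13, 7, 2, 9]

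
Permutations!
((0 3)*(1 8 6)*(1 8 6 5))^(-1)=(0 3)(1 5 8 6)=[3, 5, 2, 0, 4, 8, 1, 7, 6]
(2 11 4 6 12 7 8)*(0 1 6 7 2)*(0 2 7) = [1, 6, 11, 3, 0, 5, 12, 8, 2, 9, 10, 4, 7] = (0 1 6 12 7 8 2 11 4)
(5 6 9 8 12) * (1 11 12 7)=(1 11 12 5 6 9 8 7)=[0, 11, 2, 3, 4, 6, 9, 1, 7, 8, 10, 12, 5]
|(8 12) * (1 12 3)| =4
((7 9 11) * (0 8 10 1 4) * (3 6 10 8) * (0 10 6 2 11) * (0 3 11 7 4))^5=(11)(2 7 9 3)=[0, 1, 7, 2, 4, 5, 6, 9, 8, 3, 10, 11]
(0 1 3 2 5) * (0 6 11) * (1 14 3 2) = (0 14 3 1 2 5 6 11) = [14, 2, 5, 1, 4, 6, 11, 7, 8, 9, 10, 0, 12, 13, 3]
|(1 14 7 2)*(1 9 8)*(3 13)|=|(1 14 7 2 9 8)(3 13)|=6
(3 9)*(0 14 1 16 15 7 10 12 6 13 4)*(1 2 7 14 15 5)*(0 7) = (0 15 14 2)(1 16 5)(3 9)(4 7 10 12 6 13) = [15, 16, 0, 9, 7, 1, 13, 10, 8, 3, 12, 11, 6, 4, 2, 14, 5]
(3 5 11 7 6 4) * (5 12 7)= (3 12 7 6 4)(5 11)= [0, 1, 2, 12, 3, 11, 4, 6, 8, 9, 10, 5, 7]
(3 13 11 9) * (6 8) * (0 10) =(0 10)(3 13 11 9)(6 8) =[10, 1, 2, 13, 4, 5, 8, 7, 6, 3, 0, 9, 12, 11]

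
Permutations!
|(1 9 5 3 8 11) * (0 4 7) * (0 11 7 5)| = |(0 4 5 3 8 7 11 1 9)| = 9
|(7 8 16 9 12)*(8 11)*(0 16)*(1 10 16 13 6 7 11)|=11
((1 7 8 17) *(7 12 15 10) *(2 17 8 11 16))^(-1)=(1 17 2 16 11 7 10 15 12)=[0, 17, 16, 3, 4, 5, 6, 10, 8, 9, 15, 7, 1, 13, 14, 12, 11, 2]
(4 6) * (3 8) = (3 8)(4 6) = [0, 1, 2, 8, 6, 5, 4, 7, 3]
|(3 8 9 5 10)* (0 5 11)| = 7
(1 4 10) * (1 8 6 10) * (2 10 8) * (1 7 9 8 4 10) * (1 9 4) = (1 10 2 9 8 6)(4 7) = [0, 10, 9, 3, 7, 5, 1, 4, 6, 8, 2]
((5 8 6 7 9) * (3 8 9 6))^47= (3 8)(5 9)(6 7)= [0, 1, 2, 8, 4, 9, 7, 6, 3, 5]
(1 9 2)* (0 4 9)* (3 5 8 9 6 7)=[4, 0, 1, 5, 6, 8, 7, 3, 9, 2]=(0 4 6 7 3 5 8 9 2 1)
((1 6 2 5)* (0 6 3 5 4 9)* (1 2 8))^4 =(0 3 9 1 4 8 2 6 5) =[3, 4, 6, 9, 8, 0, 5, 7, 2, 1]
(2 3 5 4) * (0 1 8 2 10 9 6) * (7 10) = [1, 8, 3, 5, 7, 4, 0, 10, 2, 6, 9] = (0 1 8 2 3 5 4 7 10 9 6)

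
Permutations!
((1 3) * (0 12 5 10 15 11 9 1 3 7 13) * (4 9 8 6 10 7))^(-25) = (15)(1 9 4) = [0, 9, 2, 3, 1, 5, 6, 7, 8, 4, 10, 11, 12, 13, 14, 15]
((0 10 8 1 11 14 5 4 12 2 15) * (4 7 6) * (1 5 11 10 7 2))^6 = (0 10 7 8 6 5 4 2 12 15 1) = [10, 0, 12, 3, 2, 4, 5, 8, 6, 9, 7, 11, 15, 13, 14, 1]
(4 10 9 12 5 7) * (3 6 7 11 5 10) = (3 6 7 4)(5 11)(9 12 10) = [0, 1, 2, 6, 3, 11, 7, 4, 8, 12, 9, 5, 10]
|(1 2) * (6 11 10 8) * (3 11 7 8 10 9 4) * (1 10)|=12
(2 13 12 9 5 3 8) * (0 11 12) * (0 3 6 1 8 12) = [11, 8, 13, 12, 4, 6, 1, 7, 2, 5, 10, 0, 9, 3] = (0 11)(1 8 2 13 3 12 9 5 6)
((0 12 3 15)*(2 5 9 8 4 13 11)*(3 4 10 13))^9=(0 15 3 4 12)(2 9 10 11 5 8 13)=[15, 1, 9, 4, 12, 8, 6, 7, 13, 10, 11, 5, 0, 2, 14, 3]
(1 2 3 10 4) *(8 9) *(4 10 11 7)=(1 2 3 11 7 4)(8 9)=[0, 2, 3, 11, 1, 5, 6, 4, 9, 8, 10, 7]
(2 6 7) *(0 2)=(0 2 6 7)=[2, 1, 6, 3, 4, 5, 7, 0]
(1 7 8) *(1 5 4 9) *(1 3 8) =(1 7)(3 8 5 4 9) =[0, 7, 2, 8, 9, 4, 6, 1, 5, 3]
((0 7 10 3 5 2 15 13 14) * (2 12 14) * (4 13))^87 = (0 3 14 10 12 7 5)(2 13 4 15) = [3, 1, 13, 14, 15, 0, 6, 5, 8, 9, 12, 11, 7, 4, 10, 2]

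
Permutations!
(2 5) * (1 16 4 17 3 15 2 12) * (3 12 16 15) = (1 15 2 5 16 4 17 12) = [0, 15, 5, 3, 17, 16, 6, 7, 8, 9, 10, 11, 1, 13, 14, 2, 4, 12]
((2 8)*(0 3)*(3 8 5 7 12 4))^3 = (0 5 4 8 7 3 2 12) = [5, 1, 12, 2, 8, 4, 6, 3, 7, 9, 10, 11, 0]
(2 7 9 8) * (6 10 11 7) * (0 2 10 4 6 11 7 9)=(0 2 11 9 8 10 7)(4 6)=[2, 1, 11, 3, 6, 5, 4, 0, 10, 8, 7, 9]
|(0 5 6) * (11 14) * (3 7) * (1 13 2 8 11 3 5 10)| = 12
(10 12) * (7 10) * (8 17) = (7 10 12)(8 17) = [0, 1, 2, 3, 4, 5, 6, 10, 17, 9, 12, 11, 7, 13, 14, 15, 16, 8]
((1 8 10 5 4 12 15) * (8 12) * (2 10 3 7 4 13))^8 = (1 15 12) = [0, 15, 2, 3, 4, 5, 6, 7, 8, 9, 10, 11, 1, 13, 14, 12]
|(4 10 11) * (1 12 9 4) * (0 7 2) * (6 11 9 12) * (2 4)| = 6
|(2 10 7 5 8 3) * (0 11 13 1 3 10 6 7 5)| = 24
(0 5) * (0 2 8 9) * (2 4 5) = (0 2 8 9)(4 5) = [2, 1, 8, 3, 5, 4, 6, 7, 9, 0]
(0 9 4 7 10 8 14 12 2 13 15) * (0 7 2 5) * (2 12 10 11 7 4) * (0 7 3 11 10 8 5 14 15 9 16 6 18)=(0 16 6 18)(2 13 9)(3 11)(4 12 14 8 15)(5 7 10)=[16, 1, 13, 11, 12, 7, 18, 10, 15, 2, 5, 3, 14, 9, 8, 4, 6, 17, 0]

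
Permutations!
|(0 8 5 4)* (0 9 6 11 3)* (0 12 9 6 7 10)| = 11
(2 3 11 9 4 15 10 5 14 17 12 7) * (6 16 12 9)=[0, 1, 3, 11, 15, 14, 16, 2, 8, 4, 5, 6, 7, 13, 17, 10, 12, 9]=(2 3 11 6 16 12 7)(4 15 10 5 14 17 9)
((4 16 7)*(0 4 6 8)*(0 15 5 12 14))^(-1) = (0 14 12 5 15 8 6 7 16 4) = [14, 1, 2, 3, 0, 15, 7, 16, 6, 9, 10, 11, 5, 13, 12, 8, 4]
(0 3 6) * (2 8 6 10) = (0 3 10 2 8 6) = [3, 1, 8, 10, 4, 5, 0, 7, 6, 9, 2]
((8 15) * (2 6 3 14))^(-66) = [0, 1, 3, 2, 4, 5, 14, 7, 8, 9, 10, 11, 12, 13, 6, 15] = (15)(2 3)(6 14)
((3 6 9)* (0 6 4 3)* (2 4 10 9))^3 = (0 4 9 2 10 6 3) = [4, 1, 10, 0, 9, 5, 3, 7, 8, 2, 6]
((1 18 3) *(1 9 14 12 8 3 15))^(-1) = (1 15 18)(3 8 12 14 9) = [0, 15, 2, 8, 4, 5, 6, 7, 12, 3, 10, 11, 14, 13, 9, 18, 16, 17, 1]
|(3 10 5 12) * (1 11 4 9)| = 4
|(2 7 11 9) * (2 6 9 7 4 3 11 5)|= 6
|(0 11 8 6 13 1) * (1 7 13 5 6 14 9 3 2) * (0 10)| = 18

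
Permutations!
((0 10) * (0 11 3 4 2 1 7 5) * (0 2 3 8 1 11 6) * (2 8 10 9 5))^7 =(0 11 1 9 10 7 5 6 2 8)(3 4) =[11, 9, 8, 4, 3, 6, 2, 5, 0, 10, 7, 1]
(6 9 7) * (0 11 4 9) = [11, 1, 2, 3, 9, 5, 0, 6, 8, 7, 10, 4] = (0 11 4 9 7 6)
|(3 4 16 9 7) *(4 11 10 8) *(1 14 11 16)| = 12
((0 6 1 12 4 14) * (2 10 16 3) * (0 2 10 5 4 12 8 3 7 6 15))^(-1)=(0 15)(1 6 7 16 10 3 8)(2 14 4 5)=[15, 6, 14, 8, 5, 2, 7, 16, 1, 9, 3, 11, 12, 13, 4, 0, 10]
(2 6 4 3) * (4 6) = (6)(2 4 3) = [0, 1, 4, 2, 3, 5, 6]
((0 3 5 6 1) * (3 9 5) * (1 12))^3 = (0 6)(1 5)(9 12) = [6, 5, 2, 3, 4, 1, 0, 7, 8, 12, 10, 11, 9]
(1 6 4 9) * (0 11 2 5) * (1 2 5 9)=(0 11 5)(1 6 4)(2 9)=[11, 6, 9, 3, 1, 0, 4, 7, 8, 2, 10, 5]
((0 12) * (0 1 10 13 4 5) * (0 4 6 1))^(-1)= (0 12)(1 6 13 10)(4 5)= [12, 6, 2, 3, 5, 4, 13, 7, 8, 9, 1, 11, 0, 10]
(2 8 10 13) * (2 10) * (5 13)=(2 8)(5 13 10)=[0, 1, 8, 3, 4, 13, 6, 7, 2, 9, 5, 11, 12, 10]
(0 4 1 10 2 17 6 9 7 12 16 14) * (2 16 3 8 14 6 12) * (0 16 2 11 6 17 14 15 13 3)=(0 4 1 10 2 14 16 17 12)(3 8 15 13)(6 9 7 11)=[4, 10, 14, 8, 1, 5, 9, 11, 15, 7, 2, 6, 0, 3, 16, 13, 17, 12]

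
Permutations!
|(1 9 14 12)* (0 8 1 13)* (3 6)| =|(0 8 1 9 14 12 13)(3 6)| =14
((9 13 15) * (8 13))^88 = (15) = [0, 1, 2, 3, 4, 5, 6, 7, 8, 9, 10, 11, 12, 13, 14, 15]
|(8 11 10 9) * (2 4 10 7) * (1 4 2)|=|(1 4 10 9 8 11 7)|=7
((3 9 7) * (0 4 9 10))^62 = (0 9 3)(4 7 10) = [9, 1, 2, 0, 7, 5, 6, 10, 8, 3, 4]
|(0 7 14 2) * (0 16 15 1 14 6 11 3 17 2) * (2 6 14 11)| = |(0 7 14)(1 11 3 17 6 2 16 15)| = 24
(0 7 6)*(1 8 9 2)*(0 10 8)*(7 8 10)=(10)(0 8 9 2 1)(6 7)=[8, 0, 1, 3, 4, 5, 7, 6, 9, 2, 10]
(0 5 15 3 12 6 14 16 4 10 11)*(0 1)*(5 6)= (0 6 14 16 4 10 11 1)(3 12 5 15)= [6, 0, 2, 12, 10, 15, 14, 7, 8, 9, 11, 1, 5, 13, 16, 3, 4]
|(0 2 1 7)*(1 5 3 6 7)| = 6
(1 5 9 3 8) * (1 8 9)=(1 5)(3 9)=[0, 5, 2, 9, 4, 1, 6, 7, 8, 3]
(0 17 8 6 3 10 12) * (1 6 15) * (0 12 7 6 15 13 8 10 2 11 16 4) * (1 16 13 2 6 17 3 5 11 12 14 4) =(0 3 6 5 11 13 8 2 12 14 4)(1 15 16)(7 17 10) =[3, 15, 12, 6, 0, 11, 5, 17, 2, 9, 7, 13, 14, 8, 4, 16, 1, 10]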